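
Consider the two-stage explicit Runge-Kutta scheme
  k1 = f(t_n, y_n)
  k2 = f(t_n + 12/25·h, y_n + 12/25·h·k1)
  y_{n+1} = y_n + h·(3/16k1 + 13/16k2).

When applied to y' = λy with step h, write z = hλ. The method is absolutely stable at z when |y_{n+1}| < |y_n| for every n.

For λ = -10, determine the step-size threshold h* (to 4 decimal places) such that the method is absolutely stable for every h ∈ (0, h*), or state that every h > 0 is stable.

On y'=λy, z=hλ:
  k1=λy_n ⇒ h·k1=z·y_n;  k2=λ(1+12/25z)y_n ⇒ h·k2=z(1+12/25z)y_n
  y_{n+1}/y_n = 1 + 3/16z + 13/16z(1+12/25z) = 1 + z + 39/100z²
  Hence R(z) = 1 + z + 39/100z².

Find x<0 with |R(x)|<1.
x=-1.33: |R|=0.3599
R=1: x+39/100x²=0 ⇒ x=−100/39=-2.5641; min R=1−1/(4·39/100)=0.3590>−1
Confirm numerically:
  x=-1.652: |R|=0.41235 <1
  x=-1.594: |R|=0.39693 <1
  x=-1.300: |R|=0.35910 <1
  x=-2.944: |R|=1.43618 >1
  x=-2.924: |R|=1.41041 >1
Interval (-2.5641, 0).

(-2.5641,0); λ=-10 ⇒ h* = (100/39)/10 = 0.2564.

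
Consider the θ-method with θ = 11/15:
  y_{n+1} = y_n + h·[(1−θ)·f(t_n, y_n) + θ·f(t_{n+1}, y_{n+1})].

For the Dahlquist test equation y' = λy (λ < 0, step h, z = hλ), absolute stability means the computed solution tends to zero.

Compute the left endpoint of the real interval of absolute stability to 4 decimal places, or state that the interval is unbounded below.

With y'=λy (z=hλ):
  y_{n+1} = y_n + z·[4/15·y_n + 11/15·y_{n+1}] ⇒ (1 − 11/15z)y_{n+1} = (1 + 4/15z)y_n
  R(z) = (1 + 4/15z)/(1 − 11/15z).

Boundary: |R(x)|=1, x<0.
x=-1.43: |R|=0.3020
x=-2: |R|=0.1892
x=-10: |R|=0.2000
x=-100: |R|=0.3453
θ=11/15≥1/2 ⇒ |1+4/15x|<|1−11/15x| ∀x<0 ⇒ interval (−∞,0).

interval (−∞, 0).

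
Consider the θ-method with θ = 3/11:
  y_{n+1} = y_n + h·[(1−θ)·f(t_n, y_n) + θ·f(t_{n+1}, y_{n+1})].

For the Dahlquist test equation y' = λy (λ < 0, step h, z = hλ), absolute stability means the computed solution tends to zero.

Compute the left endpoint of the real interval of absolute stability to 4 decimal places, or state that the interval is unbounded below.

left endpoint -4.4000.

With y'=λy (z=hλ):
  y_{n+1} = y_n + z·[8/11·y_n + 3/11·y_{n+1}] ⇒ (1 − 3/11z)y_{n+1} = (1 + 8/11z)y_n
  ⇒ R(z) = (1 + 8/11z)/(1 − 3/11z).

Boundary: |R(x)|=1, x<0.
x=-1.12: |R|=0.1421
R=−1: 1+8/11x = −1+3/11x ⇒ -5/11x=2 ⇒ x=2/(-5/11)=-4.4000
Confirm numerically:
  x=-3.850: |R|=0.87805 <1
  x=-2.778: |R|=0.58053 <1
  x=-2.636: |R|=0.53353 <1
  x=-4.927: |R|=1.10221 >1
  x=-4.743: |R|=1.06798 >1
  x=-4.461: |R|=1.01251 >1
So |R|<1 on (-4.4000, 0).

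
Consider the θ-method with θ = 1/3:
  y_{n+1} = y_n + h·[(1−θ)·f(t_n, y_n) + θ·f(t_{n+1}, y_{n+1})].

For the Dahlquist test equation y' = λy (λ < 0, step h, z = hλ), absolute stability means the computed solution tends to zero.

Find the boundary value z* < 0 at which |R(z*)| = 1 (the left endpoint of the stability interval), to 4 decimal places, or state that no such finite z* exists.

left endpoint -6.0000.

Set f=λy, z=hλ:
  y_{n+1} = y_n + z·[2/3·y_n + 1/3·y_{n+1}] ⇒ (1 − 1/3z)y_{n+1} = (1 + 2/3z)y_n
  so R(z) = (1 + 2/3z)/(1 − 1/3z).

Find x<0 with |R(x)|<1.
x=-0.87: |R|=0.3256
R=−1: 1+2/3x = −1+1/3x ⇒ -1/3x=2 ⇒ x=2/(-1/3)=-6.0000
Confirm numerically:
  x=-4.969: |R|=0.87062 <1
  x=-3.836: |R|=0.68344 <1
  x=-3.269: |R|=0.56436 <1
  x=-6.544: |R|=1.05700 >1
  x=-6.427: |R|=1.04530 >1
  x=-6.190: |R|=1.02067 >1
So |R|<1 on (-6.0000, 0).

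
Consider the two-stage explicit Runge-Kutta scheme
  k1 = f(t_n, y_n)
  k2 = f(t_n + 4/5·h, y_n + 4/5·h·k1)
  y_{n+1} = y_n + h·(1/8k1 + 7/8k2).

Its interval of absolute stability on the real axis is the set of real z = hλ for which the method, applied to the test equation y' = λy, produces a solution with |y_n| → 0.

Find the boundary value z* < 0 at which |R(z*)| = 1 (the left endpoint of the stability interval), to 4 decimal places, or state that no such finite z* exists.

left endpoint -1.4286.

Test eqn y'=λy, z=hλ:
  k1=λy_n ⇒ h·k1=z·y_n;  k2=λ(1+4/5z)y_n ⇒ h·k2=z(1+4/5z)y_n
  y_{n+1}/y_n = 1 + 1/8z + 7/8z(1+4/5z) = 1 + z + 7/10z²
  R(z) = 1 + z + 7/10z².

Solve |R(x)|<1 on ℝ⁻.
x=-1.07: |R|=0.7314
R=1: x+7/10x²=0 ⇒ x=−10/7=-1.4286; min R=1−1/(4·7/10)=0.6429>−1
Confirm numerically:
  x=-1.071: |R|=0.73193 <1
  x=-1.006: |R|=0.70243 <1
  x=-0.807: |R|=0.64887 <1
  x=-0.732: |R|=0.64308 <1
  x=-1.920: |R|=1.66048 >1
  x=-1.720: |R|=1.35088 >1
  x=-1.480: |R|=1.05328 >1
So |R|<1 on (-1.4286, 0).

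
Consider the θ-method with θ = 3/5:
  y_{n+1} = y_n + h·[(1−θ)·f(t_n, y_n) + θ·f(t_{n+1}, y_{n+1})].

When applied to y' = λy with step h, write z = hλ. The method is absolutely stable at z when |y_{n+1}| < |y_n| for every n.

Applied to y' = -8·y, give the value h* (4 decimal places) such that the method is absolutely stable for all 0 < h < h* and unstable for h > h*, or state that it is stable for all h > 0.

interval (−∞, 0). Any h>0 works for λ=-8.

Test eqn y'=λy, z=hλ:
  y_{n+1} = y_n + z·[2/5·y_n + 3/5·y_{n+1}] ⇒ (1 − 3/5z)y_{n+1} = (1 + 2/5z)y_n
  ⇒ R(z) = (1 + 2/5z)/(1 − 3/5z).

Find x<0 with |R(x)|<1.
x=-1.16: |R|=0.3160
x=-2: |R|=0.0909
x=-10: |R|=0.4286
x=-100: |R|=0.6393
θ=3/5≥1/2 ⇒ |1+2/5x|<|1−3/5x| ∀x<0 ⇒ unbounded interval.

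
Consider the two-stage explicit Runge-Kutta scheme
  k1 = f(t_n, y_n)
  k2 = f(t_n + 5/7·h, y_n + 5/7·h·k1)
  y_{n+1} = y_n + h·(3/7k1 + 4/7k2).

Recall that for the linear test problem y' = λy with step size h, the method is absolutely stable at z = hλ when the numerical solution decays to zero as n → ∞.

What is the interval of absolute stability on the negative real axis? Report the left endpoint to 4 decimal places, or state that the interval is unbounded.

Test eqn y'=λy, z=hλ:
  k1=λy_n ⇒ h·k1=z·y_n;  k2=λ(1+5/7z)y_n ⇒ h·k2=z(1+5/7z)y_n
  y_{n+1}/y_n = 1 + 3/7z + 4/7z(1+5/7z) = 1 + z + 20/49z²
  R(z) = 1 + z + 20/49z².

Need |R(x)|<1, x<0.
x=-1.42: |R|=0.4030
R=1: x+20/49x²=0 ⇒ x=−49/20=-2.4500; min R=1−1/(4·20/49)=0.3875>−1
Confirm numerically:
  x=-2.041: |R|=0.65928 <1
  x=-1.961: |R|=0.60860 <1
  x=-1.907: |R|=0.57735 <1
  x=-1.578: |R|=0.43836 <1
  x=-2.828: |R|=1.43632 >1
  x=-2.494: |R|=1.04479 >1
Stable set (-2.4500, 0).

(-2.4500, 0).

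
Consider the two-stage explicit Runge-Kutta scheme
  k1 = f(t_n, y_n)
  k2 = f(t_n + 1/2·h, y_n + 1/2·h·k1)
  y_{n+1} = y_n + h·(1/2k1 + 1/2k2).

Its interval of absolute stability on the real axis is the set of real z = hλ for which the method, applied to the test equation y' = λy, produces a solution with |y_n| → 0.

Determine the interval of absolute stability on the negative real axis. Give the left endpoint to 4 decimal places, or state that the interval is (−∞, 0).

On y'=λy, z=hλ:
  k1=λy_n ⇒ h·k1=z·y_n;  k2=λ(1+1/2z)y_n ⇒ h·k2=z(1+1/2z)y_n
  y_{n+1}/y_n = 1 + 1/2z + 1/2z(1+1/2z) = 1 + z + 1/4z²
  R(z) = 1 + z + 1/4z².

Need |R(x)|<1, x<0.
x=-1.31: |R|=0.1190
R=1: x+1/4x²=0 ⇒ x=−4=-4.0000; min R=1−1/(4·1/4)=0.0000>−1
Confirm numerically:
  x=-3.540: |R|=0.59290 <1
  x=-3.507: |R|=0.56776 <1
  x=-2.601: |R|=0.09030 <1
  x=-4.443: |R|=1.49206 >1
  x=-4.239: |R|=1.25328 >1
  x=-4.076: |R|=1.07744 >1
So |R|<1 on (-4.0000, 0).

z∈(-4.0000,0).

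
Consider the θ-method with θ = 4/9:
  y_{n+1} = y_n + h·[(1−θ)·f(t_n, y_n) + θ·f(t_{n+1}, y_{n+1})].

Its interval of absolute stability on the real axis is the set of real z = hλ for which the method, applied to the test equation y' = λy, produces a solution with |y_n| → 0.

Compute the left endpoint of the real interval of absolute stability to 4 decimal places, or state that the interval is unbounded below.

Test eqn y'=λy, z=hλ:
  y_{n+1} = y_n + z·[5/9·y_n + 4/9·y_{n+1}] ⇒ (1 − 4/9z)y_{n+1} = (1 + 5/9z)y_n
  ⇒ R(z) = (1 + 5/9z)/(1 − 4/9z).

Solve |R(x)|<1 on ℝ⁻.
x=-0.59: |R|=0.5326
R=−1: 1+5/9x = −1+4/9x ⇒ -1/9x=2 ⇒ x=2/(-1/9)=-18.0000
Confirm numerically:
  x=-16.095: |R|=0.97404 <1
  x=-15.163: |R|=0.95927 <1
  x=-12.525: |R|=0.90736 <1
  x=-7.488: |R|=0.73013 <1
  x=-18.192: |R|=1.00235 >1
  x=-18.115: |R|=1.00141 >1
Interval (-18.0000, 0).

left endpoint -18.0000.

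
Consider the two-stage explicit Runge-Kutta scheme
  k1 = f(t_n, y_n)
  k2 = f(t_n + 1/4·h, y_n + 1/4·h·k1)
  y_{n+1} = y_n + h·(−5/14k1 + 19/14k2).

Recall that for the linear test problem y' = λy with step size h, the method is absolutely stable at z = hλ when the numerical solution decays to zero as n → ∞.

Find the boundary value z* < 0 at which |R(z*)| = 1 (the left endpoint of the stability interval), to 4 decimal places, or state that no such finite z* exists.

z* = -2.9474.

Set f=λy, z=hλ:
  k1=λy_n ⇒ h·k1=z·y_n;  k2=λ(1+1/4z)y_n ⇒ h·k2=z(1+1/4z)y_n
  y_{n+1}/y_n = 1 − 5/14z + 19/14z(1+1/4z) = 1 + z + 19/56z²
  R(z) = 1 + z + 19/56z².

Solve |R(x)|<1 on ℝ⁻.
x=-1.76: |R|=0.2910
R=1: x+19/56x²=0 ⇒ x=−56/19=-2.9474; min R=1−1/(4·19/56)=0.2632>−1
Confirm numerically:
  x=-2.322: |R|=0.50732 <1
  x=-1.924: |R|=0.33196 <1
  x=-1.857: |R|=0.31301 <1
  x=-3.544: |R|=1.71741 >1
  x=-3.065: |R|=1.12233 >1
So |R|<1 on (-2.9474, 0).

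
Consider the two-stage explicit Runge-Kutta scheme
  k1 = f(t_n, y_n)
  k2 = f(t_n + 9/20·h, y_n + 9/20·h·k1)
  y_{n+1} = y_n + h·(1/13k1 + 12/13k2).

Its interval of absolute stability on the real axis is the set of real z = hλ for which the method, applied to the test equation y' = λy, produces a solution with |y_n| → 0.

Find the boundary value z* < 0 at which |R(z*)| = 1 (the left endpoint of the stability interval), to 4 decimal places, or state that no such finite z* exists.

z* = -2.4074.

On y'=λy, z=hλ:
  k1=λy_n ⇒ h·k1=z·y_n;  k2=λ(1+9/20z)y_n ⇒ h·k2=z(1+9/20z)y_n
  y_{n+1}/y_n = 1 + 1/13z + 12/13z(1+9/20z) = 1 + z + 27/65z²
  Hence R(z) = 1 + z + 27/65z².

Solve |R(x)|<1 on ℝ⁻.
x=-1.53: |R|=0.4424
R=1: x+27/65x²=0 ⇒ x=−65/27=-2.4074; min R=1−1/(4·27/65)=0.3981>−1
Confirm numerically:
  x=-1.501: |R|=0.43486 <1
  x=-1.471: |R|=0.42783 <1
  x=-1.430: |R|=0.41942 <1
  x=-1.286: |R|=0.40096 <1
  x=-2.785: |R|=1.43682 >1
  x=-2.595: |R|=1.20221 >1
  x=-2.573: |R|=1.17698 >1
Stable set (-2.4074, 0).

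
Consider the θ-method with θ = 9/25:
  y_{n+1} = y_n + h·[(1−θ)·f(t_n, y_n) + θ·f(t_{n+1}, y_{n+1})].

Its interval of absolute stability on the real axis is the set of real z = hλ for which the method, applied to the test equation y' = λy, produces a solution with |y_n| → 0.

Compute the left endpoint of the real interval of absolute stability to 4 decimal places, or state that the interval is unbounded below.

On y'=λy, z=hλ:
  y_{n+1} = y_n + z·[16/25·y_n + 9/25·y_{n+1}] ⇒ (1 − 9/25z)y_{n+1} = (1 + 16/25z)y_n
  ⇒ R(z) = (1 + 16/25z)/(1 − 9/25z).

Need |R(x)|<1, x<0.
x=-1.16: |R|=0.1817
R=−1: 1+16/25x = −1+9/25x ⇒ -7/25x=2 ⇒ x=2/(-7/25)=-7.1429
Confirm numerically:
  x=-5.065: |R|=0.79394 <1
  x=-4.980: |R|=0.78316 <1
  x=-3.115: |R|=0.46837 <1
  x=-7.724: |R|=1.04304 >1
  x=-7.430: |R|=1.02188 >1
  x=-7.279: |R|=1.01053 >1
Stable set (-7.1429, 0).

left endpoint -7.1429.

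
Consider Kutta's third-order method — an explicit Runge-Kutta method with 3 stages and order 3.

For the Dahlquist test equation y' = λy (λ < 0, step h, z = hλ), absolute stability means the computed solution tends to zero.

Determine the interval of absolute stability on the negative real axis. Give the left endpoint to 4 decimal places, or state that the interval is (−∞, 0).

(-2.5127, 0).

Test eqn y'=λy, z=hλ:
  order 3, 3-stage ⇒ R(z)=1+z+z^2/2+z^3/6
  (e.g. R(-0.71)=0.48240, |R|=0.48240)

Need |R(x)|<1, x<0.
x=-0.71: |R|=0.4824
|R(-1.57)|=0.0175 |R(-1.55)|=0.0306 |R(-0.57)|=0.5616
Bisect:
  x_lo=-3.4059 |R|=3.1908  x_hi=-0.2171 |R|=0.8048
  mid=-1.81150 |R|=0.16148 →hi
  mid=-2.60872 |R|=1.16492 →lo
  mid=-2.21011 |R|=0.56706 →hi
  mid=-2.40942 |R|=0.83800 →hi
  mid=-2.50907 |R|=0.99397 →hi
  mid=-2.55890 |R|=1.07751 →lo
  mid=-2.53398 |R|=1.03526 →lo
  ...
  [-2.51277,-2.51257] ⇒ x*=-2.5127
Interval (-2.5127, 0).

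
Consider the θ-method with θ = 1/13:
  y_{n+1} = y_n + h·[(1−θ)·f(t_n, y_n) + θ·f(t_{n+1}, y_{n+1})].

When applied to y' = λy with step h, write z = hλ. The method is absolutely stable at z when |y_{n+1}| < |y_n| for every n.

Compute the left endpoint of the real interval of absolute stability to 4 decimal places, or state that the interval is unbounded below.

z* = -2.3636.

Set f=λy, z=hλ:
  y_{n+1} = y_n + z·[12/13·y_n + 1/13·y_{n+1}] ⇒ (1 − 1/13z)y_{n+1} = (1 + 12/13z)y_n
  ⇒ R(z) = (1 + 12/13z)/(1 − 1/13z).

Solve |R(x)|<1 on ℝ⁻.
x=-0.85: |R|=0.2022
R=−1: 1+12/13x = −1+1/13x ⇒ -11/13x=2 ⇒ x=2/(-11/13)=-2.3636
Confirm numerically:
  x=-1.504: |R|=0.34804 <1
  x=-1.412: |R|=0.27366 <1
  x=-1.362: |R|=0.23284 <1
  x=-2.955: |R|=1.40771 >1
  x=-2.869: |R|=1.35031 >1
  x=-2.586: |R|=1.15694 >1
So |R|<1 on (-2.3636, 0).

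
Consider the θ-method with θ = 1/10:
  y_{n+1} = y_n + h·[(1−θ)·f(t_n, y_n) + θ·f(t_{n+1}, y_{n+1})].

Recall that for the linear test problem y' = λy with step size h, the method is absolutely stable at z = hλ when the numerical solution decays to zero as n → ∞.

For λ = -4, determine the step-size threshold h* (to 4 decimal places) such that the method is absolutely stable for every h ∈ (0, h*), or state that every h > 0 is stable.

On y'=λy, z=hλ:
  y_{n+1} = y_n + z·[9/10·y_n + 1/10·y_{n+1}] ⇒ (1 − 1/10z)y_{n+1} = (1 + 9/10z)y_n
  Hence R(z) = (1 + 9/10z)/(1 − 1/10z).

Boundary: |R(x)|=1, x<0.
x=-0.84: |R|=0.2251
R=−1: 1+9/10x = −1+1/10x ⇒ -4/5x=2 ⇒ x=2/(-4/5)=-2.5000
Confirm numerically:
  x=-2.161: |R|=0.77699 <1
  x=-1.592: |R|=0.37336 <1
  x=-1.003: |R|=0.08843 <1
  x=-3.036: |R|=1.32894 >1
  x=-2.621: |R|=1.07670 >1
Stable set (-2.5000, 0).

(-2.5000,0); λ=-4 ⇒ h* = (5/2)/4 = 0.6250.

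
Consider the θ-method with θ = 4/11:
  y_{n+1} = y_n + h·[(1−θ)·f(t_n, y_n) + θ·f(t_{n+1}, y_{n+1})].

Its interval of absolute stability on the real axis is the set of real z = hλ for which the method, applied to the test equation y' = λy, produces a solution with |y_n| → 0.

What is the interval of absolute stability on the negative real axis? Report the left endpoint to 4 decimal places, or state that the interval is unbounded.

(-7.3333, 0).

Set f=λy, z=hλ:
  y_{n+1} = y_n + z·[7/11·y_n + 4/11·y_{n+1}] ⇒ (1 − 4/11z)y_{n+1} = (1 + 7/11z)y_n
  so R(z) = (1 + 7/11z)/(1 − 4/11z).

Need |R(x)|<1, x<0.
x=-0.94: |R|=0.2995
R=−1: 1+7/11x = −1+4/11x ⇒ -3/11x=2 ⇒ x=2/(-3/11)=-7.3333
Confirm numerically:
  x=-5.895: |R|=0.87522 <1
  x=-5.709: |R|=0.85598 <1
  x=-5.645: |R|=0.84917 <1
  x=-4.315: |R|=0.67958 <1
  x=-7.838: |R|=1.03575 >1
  x=-7.684: |R|=1.02521 >1
Interval (-7.3333, 0).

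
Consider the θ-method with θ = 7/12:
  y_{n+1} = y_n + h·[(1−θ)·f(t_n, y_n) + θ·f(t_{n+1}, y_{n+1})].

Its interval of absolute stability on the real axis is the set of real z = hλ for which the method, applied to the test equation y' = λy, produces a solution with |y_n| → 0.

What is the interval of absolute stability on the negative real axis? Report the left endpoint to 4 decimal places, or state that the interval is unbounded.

Set f=λy, z=hλ:
  y_{n+1} = y_n + z·[5/12·y_n + 7/12·y_{n+1}] ⇒ (1 − 7/12z)y_{n+1} = (1 + 5/12z)y_n
  Hence R(z) = (1 + 5/12z)/(1 − 7/12z).

Need |R(x)|<1, x<0.
x=-0.9: |R|=0.4098
x=-2: |R|=0.0769
x=-10: |R|=0.4634
x=-100: |R|=0.6854
θ=7/12≥1/2 ⇒ |1+5/12x|<|1−7/12x| ∀x<0 ⇒ interval (−∞,0).

unbounded; (−∞, 0).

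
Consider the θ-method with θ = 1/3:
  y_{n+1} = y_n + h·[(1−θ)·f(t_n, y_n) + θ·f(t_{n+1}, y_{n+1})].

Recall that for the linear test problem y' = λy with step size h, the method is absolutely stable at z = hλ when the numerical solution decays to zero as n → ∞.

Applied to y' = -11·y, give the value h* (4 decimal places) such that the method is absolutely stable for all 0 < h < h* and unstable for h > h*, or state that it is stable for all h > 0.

(-6.0000,0); λ=-11 ⇒ h* = (6)/11 = 0.5455.

On y'=λy, z=hλ:
  y_{n+1} = y_n + z·[2/3·y_n + 1/3·y_{n+1}] ⇒ (1 − 1/3z)y_{n+1} = (1 + 2/3z)y_n
  so R(z) = (1 + 2/3z)/(1 − 1/3z).

Solve |R(x)|<1 on ℝ⁻.
x=-1.32: |R|=0.0833
R=−1: 1+2/3x = −1+1/3x ⇒ -1/3x=2 ⇒ x=2/(-1/3)=-6.0000
Confirm numerically:
  x=-4.204: |R|=0.75069 <1
  x=-3.469: |R|=0.60875 <1
  x=-3.371: |R|=0.58735 <1
  x=-3.249: |R|=0.55977 <1
  x=-6.445: |R|=1.04711 >1
  x=-6.222: |R|=1.02407 >1
  x=-6.061: |R|=1.00673 >1
Interval (-6.0000, 0).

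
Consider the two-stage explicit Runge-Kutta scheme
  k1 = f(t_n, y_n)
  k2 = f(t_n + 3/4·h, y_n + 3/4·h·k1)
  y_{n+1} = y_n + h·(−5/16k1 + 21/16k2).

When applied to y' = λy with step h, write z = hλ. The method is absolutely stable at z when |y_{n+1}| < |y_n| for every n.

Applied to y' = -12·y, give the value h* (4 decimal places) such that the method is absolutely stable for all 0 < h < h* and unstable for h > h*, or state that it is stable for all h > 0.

(-1.0159,0); λ=-12 ⇒ h* = (64/63)/12 = 0.0847.

With y'=λy (z=hλ):
  k1=λy_n ⇒ h·k1=z·y_n;  k2=λ(1+3/4z)y_n ⇒ h·k2=z(1+3/4z)y_n
  y_{n+1}/y_n = 1 − 5/16z + 21/16z(1+3/4z) = 1 + z + 63/64z²
  R(z) = 1 + z + 63/64z².

Boundary: |R(x)|=1, x<0.
x=-0.48: |R|=0.7468
R=1: x+63/64x²=0 ⇒ x=−64/63=-1.0159; min R=1−1/(4·63/64)=0.7460>−1
Confirm numerically:
  x=-0.927: |R|=0.91890 <1
  x=-0.918: |R|=0.91156 <1
  x=-0.456: |R|=0.74869 <1
  x=-1.195: |R|=1.21071 >1
  x=-1.073: |R|=1.06034 >1
So |R|<1 on (-1.0159, 0).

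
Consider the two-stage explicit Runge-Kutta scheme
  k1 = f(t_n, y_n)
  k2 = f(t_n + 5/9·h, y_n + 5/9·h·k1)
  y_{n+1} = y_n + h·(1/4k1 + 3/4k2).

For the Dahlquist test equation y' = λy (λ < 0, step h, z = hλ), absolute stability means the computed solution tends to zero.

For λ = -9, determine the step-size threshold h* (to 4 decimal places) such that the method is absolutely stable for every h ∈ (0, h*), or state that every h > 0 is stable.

(-2.4000,0); λ=-9 ⇒ h* = (12/5)/9 = 0.2667.

On y'=λy, z=hλ:
  k1=λy_n ⇒ h·k1=z·y_n;  k2=λ(1+5/9z)y_n ⇒ h·k2=z(1+5/9z)y_n
  y_{n+1}/y_n = 1 + 1/4z + 3/4z(1+5/9z) = 1 + z + 5/12z²
  ⇒ R(z) = 1 + z + 5/12z².

Boundary: |R(x)|=1, x<0.
x=-1.36: |R|=0.4107
R=1: x+5/12x²=0 ⇒ x=−12/5=-2.4000; min R=1−1/(4·5/12)=0.4000>−1
Confirm numerically:
  x=-2.282: |R|=0.88780 <1
  x=-1.264: |R|=0.40171 <1
  x=-1.240: |R|=0.40067 <1
  x=-1.140: |R|=0.40150 <1
  x=-2.711: |R|=1.35130 >1
  x=-2.453: |R|=1.05417 >1
So |R|<1 on (-2.4000, 0).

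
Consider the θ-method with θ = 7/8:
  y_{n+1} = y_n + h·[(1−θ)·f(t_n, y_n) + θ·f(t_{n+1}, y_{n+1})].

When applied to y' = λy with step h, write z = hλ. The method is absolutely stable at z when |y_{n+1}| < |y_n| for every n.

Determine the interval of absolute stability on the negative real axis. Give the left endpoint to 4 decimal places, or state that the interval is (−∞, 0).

With y'=λy (z=hλ):
  y_{n+1} = y_n + z·[1/8·y_n + 7/8·y_{n+1}] ⇒ (1 − 7/8z)y_{n+1} = (1 + 1/8z)y_n
  R(z) = (1 + 1/8z)/(1 − 7/8z).

Find x<0 with |R(x)|<1.
x=-1.48: |R|=0.3551
x=-2: |R|=0.2727
x=-10: |R|=0.0256
x=-100: |R|=0.1299
θ=7/8≥1/2 ⇒ |1+1/8x|<|1−7/8x| ∀x<0 ⇒ interval (−∞,0).

(−∞, 0) — no finite endpoint.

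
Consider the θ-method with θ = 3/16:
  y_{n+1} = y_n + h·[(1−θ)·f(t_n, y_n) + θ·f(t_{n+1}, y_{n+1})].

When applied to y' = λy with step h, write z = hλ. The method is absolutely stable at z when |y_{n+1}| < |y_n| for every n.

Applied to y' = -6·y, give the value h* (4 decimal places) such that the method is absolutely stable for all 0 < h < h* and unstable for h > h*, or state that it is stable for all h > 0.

On y'=λy, z=hλ:
  y_{n+1} = y_n + z·[13/16·y_n + 3/16·y_{n+1}] ⇒ (1 − 3/16z)y_{n+1} = (1 + 13/16z)y_n
  ⇒ R(z) = (1 + 13/16z)/(1 − 3/16z).

Boundary: |R(x)|=1, x<0.
x=-0.92: |R|=0.2154
R=−1: 1+13/16x = −1+3/16x ⇒ -5/8x=2 ⇒ x=2/(-5/8)=-3.2000
Confirm numerically:
  x=-3.003: |R|=0.92123 <1
  x=-2.397: |R|=0.65374 <1
  x=-1.892: |R|=0.39657 <1
  x=-1.353: |R|=0.07922 <1
  x=-3.637: |R|=1.16239 >1
  x=-3.509: |R|=1.11649 >1
  x=-3.322: |R|=1.04698 >1
Stable set (-3.2000, 0).

(-3.2000,0); λ=-6 ⇒ h* = (16/5)/6 = 0.5333.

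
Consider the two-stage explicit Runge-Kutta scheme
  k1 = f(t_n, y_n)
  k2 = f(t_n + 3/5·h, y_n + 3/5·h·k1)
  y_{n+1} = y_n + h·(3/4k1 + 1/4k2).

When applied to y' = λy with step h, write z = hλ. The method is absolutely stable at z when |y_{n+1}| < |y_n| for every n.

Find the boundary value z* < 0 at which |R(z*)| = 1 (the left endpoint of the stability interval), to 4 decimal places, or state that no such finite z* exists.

left endpoint -6.6667.

With y'=λy (z=hλ):
  k1=λy_n ⇒ h·k1=z·y_n;  k2=λ(1+3/5z)y_n ⇒ h·k2=z(1+3/5z)y_n
  y_{n+1}/y_n = 1 + 3/4z + 1/4z(1+3/5z) = 1 + z + 3/20z²
  so R(z) = 1 + z + 3/20z².

Find x<0 with |R(x)|<1.
x=-0.37: |R|=0.6505
R=1: x+3/20x²=0 ⇒ x=−20/3=-6.6667; min R=1−1/(4·3/20)=-0.6667>−1
Confirm numerically:
  x=-5.407: |R|=0.02165 <1
  x=-4.228: |R|=0.54660 <1
  x=-4.159: |R|=0.56441 <1
  x=-3.012: |R|=0.65118 <1
  x=-7.094: |R|=1.45473 >1
  x=-7.067: |R|=1.42437 >1
So |R|<1 on (-6.6667, 0).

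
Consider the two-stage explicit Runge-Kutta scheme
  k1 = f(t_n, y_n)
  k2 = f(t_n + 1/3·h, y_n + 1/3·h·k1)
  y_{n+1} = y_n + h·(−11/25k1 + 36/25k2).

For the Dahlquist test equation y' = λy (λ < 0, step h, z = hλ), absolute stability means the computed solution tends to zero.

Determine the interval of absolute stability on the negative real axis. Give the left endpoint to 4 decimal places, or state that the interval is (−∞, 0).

Test eqn y'=λy, z=hλ:
  k1=λy_n ⇒ h·k1=z·y_n;  k2=λ(1+1/3z)y_n ⇒ h·k2=z(1+1/3z)y_n
  y_{n+1}/y_n = 1 − 11/25z + 36/25z(1+1/3z) = 1 + z + 12/25z²
  Hence R(z) = 1 + z + 12/25z².

Need |R(x)|<1, x<0.
x=-1.35: |R|=0.5248
R=1: x+12/25x²=0 ⇒ x=−25/12=-2.0833; min R=1−1/(4·12/25)=0.4792>−1
Confirm numerically:
  x=-2.013: |R|=0.93204 <1
  x=-1.915: |R|=0.84527 <1
  x=-1.526: |R|=0.59176 <1
  x=-2.337: |R|=1.28455 >1
  x=-2.296: |R|=1.23438 >1
  x=-2.267: |R|=1.19986 >1
Interval (-2.0833, 0).

(-2.0833, 0).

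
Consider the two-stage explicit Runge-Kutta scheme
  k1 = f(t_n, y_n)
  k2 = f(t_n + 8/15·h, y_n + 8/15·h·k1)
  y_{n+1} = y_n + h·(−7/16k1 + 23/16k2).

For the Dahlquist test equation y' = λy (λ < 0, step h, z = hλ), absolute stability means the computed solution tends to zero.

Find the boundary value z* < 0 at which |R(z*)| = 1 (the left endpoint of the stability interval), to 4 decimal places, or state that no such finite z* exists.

On y'=λy, z=hλ:
  k1=λy_n ⇒ h·k1=z·y_n;  k2=λ(1+8/15z)y_n ⇒ h·k2=z(1+8/15z)y_n
  y_{n+1}/y_n = 1 − 7/16z + 23/16z(1+8/15z) = 1 + z + 23/30z²
  Hence R(z) = 1 + z + 23/30z².

Solve |R(x)|<1 on ℝ⁻.
x=-0.94: |R|=0.7374
R=1: x+23/30x²=0 ⇒ x=−30/23=-1.3043; min R=1−1/(4·23/30)=0.6739>−1
Confirm numerically:
  x=-1.214: |R|=0.91591 <1
  x=-1.106: |R|=0.83181 <1
  x=-1.017: |R|=0.77595 <1
  x=-0.842: |R|=0.70154 <1
  x=-1.674: |R|=1.47441 >1
  x=-1.471: |R|=1.18794 >1
Stable set (-1.3043, 0).

left endpoint -1.3043.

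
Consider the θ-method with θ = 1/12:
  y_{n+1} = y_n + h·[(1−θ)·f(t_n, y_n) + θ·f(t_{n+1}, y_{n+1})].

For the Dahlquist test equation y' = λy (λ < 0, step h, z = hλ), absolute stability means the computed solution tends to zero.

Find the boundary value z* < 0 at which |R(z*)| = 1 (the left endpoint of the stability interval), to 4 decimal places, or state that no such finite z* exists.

On y'=λy, z=hλ:
  y_{n+1} = y_n + z·[11/12·y_n + 1/12·y_{n+1}] ⇒ (1 − 1/12z)y_{n+1} = (1 + 11/12z)y_n
  ⇒ R(z) = (1 + 11/12z)/(1 − 1/12z).

Find x<0 with |R(x)|<1.
x=-1.28: |R|=0.1566
R=−1: 1+11/12x = −1+1/12x ⇒ -5/6x=2 ⇒ x=2/(-5/6)=-2.4000
Confirm numerically:
  x=-2.248: |R|=0.89332 <1
  x=-1.625: |R|=0.43119 <1
  x=-0.999: |R|=0.07778 <1
  x=-2.581: |R|=1.12413 >1
  x=-2.551: |R|=1.10377 >1
  x=-2.532: |R|=1.09083 >1
Stable set (-2.4000, 0).

z* = -2.4000.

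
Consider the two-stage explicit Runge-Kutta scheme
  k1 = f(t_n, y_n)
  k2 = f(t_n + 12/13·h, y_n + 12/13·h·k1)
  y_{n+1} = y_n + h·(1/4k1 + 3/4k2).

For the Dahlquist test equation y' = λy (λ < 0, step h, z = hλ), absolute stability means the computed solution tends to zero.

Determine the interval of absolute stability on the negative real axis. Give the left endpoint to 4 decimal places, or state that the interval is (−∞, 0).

Test eqn y'=λy, z=hλ:
  k1=λy_n ⇒ h·k1=z·y_n;  k2=λ(1+12/13z)y_n ⇒ h·k2=z(1+12/13z)y_n
  y_{n+1}/y_n = 1 + 1/4z + 3/4z(1+12/13z) = 1 + z + 9/13z²
  so R(z) = 1 + z + 9/13z².

Need |R(x)|<1, x<0.
x=-1.45: |R|=1.0056
R=1: x+9/13x²=0 ⇒ x=−13/9=-1.4444; min R=1−1/(4·9/13)=0.6389>−1
Confirm numerically:
  x=-0.976: |R|=0.68348 <1
  x=-0.839: |R|=0.64833 <1
  x=-0.752: |R|=0.63950 <1
  x=-2.036: |R|=1.83382 >1
  x=-1.673: |R|=1.26472 >1
So |R|<1 on (-1.4444, 0).

(-1.4444, 0).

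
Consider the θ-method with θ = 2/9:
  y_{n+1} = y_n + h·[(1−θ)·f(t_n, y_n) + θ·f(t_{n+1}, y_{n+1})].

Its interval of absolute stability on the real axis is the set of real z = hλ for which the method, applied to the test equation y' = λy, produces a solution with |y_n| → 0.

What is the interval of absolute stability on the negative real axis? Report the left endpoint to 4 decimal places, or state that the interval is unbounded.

On y'=λy, z=hλ:
  y_{n+1} = y_n + z·[7/9·y_n + 2/9·y_{n+1}] ⇒ (1 − 2/9z)y_{n+1} = (1 + 7/9z)y_n
  so R(z) = (1 + 7/9z)/(1 − 2/9z).

Solve |R(x)|<1 on ℝ⁻.
x=-0.74: |R|=0.3645
R=−1: 1+7/9x = −1+2/9x ⇒ -5/9x=2 ⇒ x=2/(-5/9)=-3.6000
Confirm numerically:
  x=-3.405: |R|=0.93833 <1
  x=-3.244: |R|=0.88507 <1
  x=-2.479: |R|=0.59844 <1
  x=-1.721: |R|=0.24490 <1
  x=-4.075: |R|=1.13848 >1
  x=-4.037: |R|=1.12797 >1
  x=-3.776: |R|=1.05317 >1
Stable set (-3.6000, 0).

(-3.6000, 0).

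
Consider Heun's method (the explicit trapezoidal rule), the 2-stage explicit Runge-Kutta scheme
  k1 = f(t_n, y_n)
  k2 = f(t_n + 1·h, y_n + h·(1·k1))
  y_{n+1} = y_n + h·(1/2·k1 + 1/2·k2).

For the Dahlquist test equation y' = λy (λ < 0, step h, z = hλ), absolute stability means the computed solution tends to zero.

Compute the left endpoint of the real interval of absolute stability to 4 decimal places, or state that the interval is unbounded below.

left endpoint -2.0000.

With y'=λy (z=hλ):
  order 2, 2-stage ⇒ R(z)=1+z+z^2/2
  (e.g. R(-0.6)=0.58000, |R|=0.58000)

Boundary: |R(x)|=1, x<0.
x=-0.6: |R|=0.5800
|R(-2.19)|=1.2080 |R(-1.08)|=0.5032 |R(-0.97)|=0.5005
Bisect:
  x_lo=-2.8705 |R|=2.2495  x_hi=-0.3064 |R|=0.7406
  mid=-1.58846 |R|=0.67314 →hi
  mid=-2.22950 |R|=1.25584 →lo
  mid=-1.90898 |R|=0.91312 →hi
  mid=-2.06924 |R|=1.07164 →lo
  mid=-1.98911 |R|=0.98917 →hi
  mid=-2.02917 |R|=1.02960 →lo
  mid=-2.00914 |R|=1.00918 →lo
  mid=-1.99912 |R|=0.99913 →hi
  mid=-2.00413 |R|=1.00414 →lo
  ...
  [-2.00006,-1.99991] ⇒ x*=-2.0000
So |R|<1 on (-2.0000, 0).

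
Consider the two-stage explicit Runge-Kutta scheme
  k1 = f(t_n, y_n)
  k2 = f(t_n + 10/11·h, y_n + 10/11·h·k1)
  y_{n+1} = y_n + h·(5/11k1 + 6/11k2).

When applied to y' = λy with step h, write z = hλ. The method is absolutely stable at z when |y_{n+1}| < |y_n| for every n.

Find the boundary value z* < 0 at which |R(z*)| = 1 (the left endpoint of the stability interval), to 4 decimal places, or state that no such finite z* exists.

z* = -2.0167.

On y'=λy, z=hλ:
  k1=λy_n ⇒ h·k1=z·y_n;  k2=λ(1+10/11z)y_n ⇒ h·k2=z(1+10/11z)y_n
  y_{n+1}/y_n = 1 + 5/11z + 6/11z(1+10/11z) = 1 + z + 60/121z²
  R(z) = 1 + z + 60/121z².

Solve |R(x)|<1 on ℝ⁻.
x=-1.48: |R|=0.6061
R=1: x+60/121x²=0 ⇒ x=−121/60=-2.0167; min R=1−1/(4·60/121)=0.4958>−1
Confirm numerically:
  x=-1.308: |R|=0.54036 <1
  x=-1.173: |R|=0.50928 <1
  x=-1.093: |R|=0.49939 <1
  x=-2.394: |R|=1.44794 >1
  x=-2.282: |R|=1.30024 >1
  x=-2.197: |R|=1.19646 >1
So |R|<1 on (-2.0167, 0).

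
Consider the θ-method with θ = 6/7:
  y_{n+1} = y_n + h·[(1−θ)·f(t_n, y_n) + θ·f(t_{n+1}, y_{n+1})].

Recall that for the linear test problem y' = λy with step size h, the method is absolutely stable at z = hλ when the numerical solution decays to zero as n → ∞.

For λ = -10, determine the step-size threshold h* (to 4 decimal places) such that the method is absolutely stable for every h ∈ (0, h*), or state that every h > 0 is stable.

With y'=λy (z=hλ):
  y_{n+1} = y_n + z·[1/7·y_n + 6/7·y_{n+1}] ⇒ (1 − 6/7z)y_{n+1} = (1 + 1/7z)y_n
  ⇒ R(z) = (1 + 1/7z)/(1 − 6/7z).

Solve |R(x)|<1 on ℝ⁻.
x=-0.35: |R|=0.7308
x=-2: |R|=0.2632
x=-10: |R|=0.0448
x=-100: |R|=0.1532
θ=6/7≥1/2 ⇒ |1+1/7x|<|1−6/7x| ∀x<0 ⇒ stable on all of ℝ⁻.

(−∞, 0) — no finite endpoint. Any h>0 works for λ=-10.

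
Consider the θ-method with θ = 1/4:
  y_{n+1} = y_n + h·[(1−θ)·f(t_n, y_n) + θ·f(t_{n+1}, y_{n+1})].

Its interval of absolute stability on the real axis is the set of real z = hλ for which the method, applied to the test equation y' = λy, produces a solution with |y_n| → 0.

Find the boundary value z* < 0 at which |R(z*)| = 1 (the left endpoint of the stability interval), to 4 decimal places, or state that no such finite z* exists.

z* = -4.0000.

With y'=λy (z=hλ):
  y_{n+1} = y_n + z·[3/4·y_n + 1/4·y_{n+1}] ⇒ (1 − 1/4z)y_{n+1} = (1 + 3/4z)y_n
  so R(z) = (1 + 3/4z)/(1 − 1/4z).

Solve |R(x)|<1 on ℝ⁻.
x=-0.5: |R|=0.5556
R=−1: 1+3/4x = −1+1/4x ⇒ -1/2x=2 ⇒ x=2/(-1/2)=-4.0000
Confirm numerically:
  x=-3.716: |R|=0.92639 <1
  x=-3.497: |R|=0.86581 <1
  x=-2.301: |R|=0.46072 <1
  x=-2.120: |R|=0.38562 <1
  x=-4.557: |R|=1.13019 >1
  x=-4.241: |R|=1.05849 >1
Interval (-4.0000, 0).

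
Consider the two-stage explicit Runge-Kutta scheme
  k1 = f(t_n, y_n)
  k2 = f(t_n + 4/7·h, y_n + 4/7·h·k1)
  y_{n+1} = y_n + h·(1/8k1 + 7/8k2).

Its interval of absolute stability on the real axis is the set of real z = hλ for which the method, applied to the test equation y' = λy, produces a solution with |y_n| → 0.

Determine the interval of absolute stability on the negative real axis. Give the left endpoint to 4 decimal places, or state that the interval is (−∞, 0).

Set f=λy, z=hλ:
  k1=λy_n ⇒ h·k1=z·y_n;  k2=λ(1+4/7z)y_n ⇒ h·k2=z(1+4/7z)y_n
  y_{n+1}/y_n = 1 + 1/8z + 7/8z(1+4/7z) = 1 + z + 1/2z²
  Hence R(z) = 1 + z + 1/2z².

Solve |R(x)|<1 on ℝ⁻.
x=-0.56: |R|=0.5968
R=1: x+1/2x²=0 ⇒ x=−2=-2.0000; min R=1−1/(4·1/2)=0.5000>−1
Confirm numerically:
  x=-1.914: |R|=0.91770 <1
  x=-1.850: |R|=0.86125 <1
  x=-1.601: |R|=0.68060 <1
  x=-2.594: |R|=1.77042 >1
  x=-2.498: |R|=1.62200 >1
  x=-2.092: |R|=1.09623 >1
Stable set (-2.0000, 0).

(-2.0000, 0).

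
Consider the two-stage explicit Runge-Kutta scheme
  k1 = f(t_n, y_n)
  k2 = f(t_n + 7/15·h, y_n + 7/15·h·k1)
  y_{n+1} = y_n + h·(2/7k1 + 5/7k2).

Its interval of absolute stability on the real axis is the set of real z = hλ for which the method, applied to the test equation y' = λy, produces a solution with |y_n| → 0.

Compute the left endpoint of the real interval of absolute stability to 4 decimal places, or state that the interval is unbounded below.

Set f=λy, z=hλ:
  k1=λy_n ⇒ h·k1=z·y_n;  k2=λ(1+7/15z)y_n ⇒ h·k2=z(1+7/15z)y_n
  y_{n+1}/y_n = 1 + 2/7z + 5/7z(1+7/15z) = 1 + z + 1/3z²
  ⇒ R(z) = 1 + z + 1/3z².

Solve |R(x)|<1 on ℝ⁻.
x=-1.14: |R|=0.2932
R=1: x+1/3x²=0 ⇒ x=−3=-3.0000; min R=1−1/(4·1/3)=0.2500>−1
Confirm numerically:
  x=-2.581: |R|=0.63952 <1
  x=-1.801: |R|=0.28020 <1
  x=-1.761: |R|=0.27271 <1
  x=-3.344: |R|=1.38345 >1
  x=-3.272: |R|=1.29666 >1
  x=-3.251: |R|=1.27200 >1
Interval (-3.0000, 0).

left endpoint -3.0000.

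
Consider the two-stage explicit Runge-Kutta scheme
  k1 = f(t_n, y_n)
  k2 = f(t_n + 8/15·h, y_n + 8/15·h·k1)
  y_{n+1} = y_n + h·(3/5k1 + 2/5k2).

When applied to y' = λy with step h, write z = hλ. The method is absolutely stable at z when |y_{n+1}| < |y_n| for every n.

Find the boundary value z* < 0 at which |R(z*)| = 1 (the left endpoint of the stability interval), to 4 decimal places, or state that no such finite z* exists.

Set f=λy, z=hλ:
  k1=λy_n ⇒ h·k1=z·y_n;  k2=λ(1+8/15z)y_n ⇒ h·k2=z(1+8/15z)y_n
  y_{n+1}/y_n = 1 + 3/5z + 2/5z(1+8/15z) = 1 + z + 16/75z²
  ⇒ R(z) = 1 + z + 16/75z².

Solve |R(x)|<1 on ℝ⁻.
x=-0.74: |R|=0.3768
R=1: x+16/75x²=0 ⇒ x=−75/16=-4.6875; min R=1−1/(4·16/75)=-0.1719>−1
Confirm numerically:
  x=-4.536: |R|=0.85340 <1
  x=-4.164: |R|=0.53496 <1
  x=-2.945: |R|=0.09475 <1
  x=-2.479: |R|=0.16797 <1
  x=-5.196: |R|=1.56366 >1
  x=-4.799: |R|=1.11415 >1
  x=-4.765: |R|=1.07878 >1
Stable set (-4.6875, 0).

left endpoint -4.6875.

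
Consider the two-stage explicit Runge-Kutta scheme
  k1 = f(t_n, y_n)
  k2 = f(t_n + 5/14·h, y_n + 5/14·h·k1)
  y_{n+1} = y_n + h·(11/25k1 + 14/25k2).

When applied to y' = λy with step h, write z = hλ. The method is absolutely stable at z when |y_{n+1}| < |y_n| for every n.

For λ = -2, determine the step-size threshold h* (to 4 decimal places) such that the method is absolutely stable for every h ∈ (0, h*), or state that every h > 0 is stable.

(-5.0000,0); λ=-2 ⇒ h* = (5)/2 = 2.5000.

On y'=λy, z=hλ:
  k1=λy_n ⇒ h·k1=z·y_n;  k2=λ(1+5/14z)y_n ⇒ h·k2=z(1+5/14z)y_n
  y_{n+1}/y_n = 1 + 11/25z + 14/25z(1+5/14z) = 1 + z + 1/5z²
  Hence R(z) = 1 + z + 1/5z².

Need |R(x)|<1, x<0.
x=-1.16: |R|=0.1091
R=1: x+1/5x²=0 ⇒ x=−5=-5.0000; min R=1−1/(4·1/5)=-0.2500>−1
Confirm numerically:
  x=-4.223: |R|=0.34375 <1
  x=-3.954: |R|=0.17282 <1
  x=-3.693: |R|=0.03465 <1
  x=-2.148: |R|=0.22522 <1
  x=-5.532: |R|=1.58860 >1
  x=-5.258: |R|=1.27131 >1
Interval (-5.0000, 0).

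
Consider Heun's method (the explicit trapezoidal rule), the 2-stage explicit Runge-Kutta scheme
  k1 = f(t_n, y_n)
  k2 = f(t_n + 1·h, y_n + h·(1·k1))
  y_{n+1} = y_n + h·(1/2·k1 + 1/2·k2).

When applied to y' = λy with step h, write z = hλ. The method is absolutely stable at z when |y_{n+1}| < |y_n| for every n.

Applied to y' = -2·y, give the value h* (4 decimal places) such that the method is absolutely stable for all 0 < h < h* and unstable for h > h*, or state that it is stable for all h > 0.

With y'=λy (z=hλ):
  order 2, 2-stage ⇒ R(z)=1+z+z^2/2
  (e.g. R(-0.67)=0.55445, |R|=0.55445)

Solve |R(x)|<1 on ℝ⁻.
x=-0.67: |R|=0.5544
|R(-1.13)|=0.5085 |R(-0.69)|=0.5481 |R(-0.6)|=0.5800
Bisect:
  x_lo=-2.4953 |R|=1.6180  x_hi=-0.1863 |R|=0.8310
  mid=-1.34084 |R|=0.55809 →hi
  mid=-1.91809 |R|=0.92145 →hi
  mid=-2.20672 |R|=1.22808 →lo
  mid=-2.06240 |R|=1.06435 →lo
  mid=-1.99025 |R|=0.99030 →hi
  mid=-2.02633 |R|=1.02667 →lo
  mid=-2.00829 |R|=1.00832 →lo
  mid=-1.99927 |R|=0.99927 →hi
  mid=-2.00378 |R|=1.00378 →lo
  ...
  [-2.00011,-1.99997] ⇒ x*=-2.0000
Interval (-2.0000, 0).

(-2.0000,0); λ=-2 ⇒ h* = 1.0000.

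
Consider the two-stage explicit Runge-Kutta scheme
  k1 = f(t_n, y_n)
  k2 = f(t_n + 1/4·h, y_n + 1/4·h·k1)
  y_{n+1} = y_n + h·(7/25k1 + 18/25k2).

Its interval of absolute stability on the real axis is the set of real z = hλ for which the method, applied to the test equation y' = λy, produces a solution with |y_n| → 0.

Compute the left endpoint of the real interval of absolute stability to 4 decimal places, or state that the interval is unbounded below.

With y'=λy (z=hλ):
  k1=λy_n ⇒ h·k1=z·y_n;  k2=λ(1+1/4z)y_n ⇒ h·k2=z(1+1/4z)y_n
  y_{n+1}/y_n = 1 + 7/25z + 18/25z(1+1/4z) = 1 + z + 9/50z²
  R(z) = 1 + z + 9/50z².

Find x<0 with |R(x)|<1.
x=-1.11: |R|=0.1118
R=1: x+9/50x²=0 ⇒ x=−50/9=-5.5556; min R=1−1/(4·9/50)=-0.3889>−1
Confirm numerically:
  x=-5.179: |R|=0.64897 <1
  x=-5.153: |R|=0.62661 <1
  x=-3.940: |R|=0.14575 <1
  x=-2.696: |R|=0.38769 <1
  x=-6.077: |R|=1.57039 >1
  x=-5.805: |R|=1.26064 >1
Interval (-5.5556, 0).

left endpoint -5.5556.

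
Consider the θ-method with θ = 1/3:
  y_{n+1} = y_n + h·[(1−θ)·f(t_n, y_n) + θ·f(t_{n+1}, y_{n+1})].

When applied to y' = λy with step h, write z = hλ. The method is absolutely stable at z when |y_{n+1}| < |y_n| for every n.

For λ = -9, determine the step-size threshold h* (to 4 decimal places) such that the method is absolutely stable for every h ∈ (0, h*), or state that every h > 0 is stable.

Test eqn y'=λy, z=hλ:
  y_{n+1} = y_n + z·[2/3·y_n + 1/3·y_{n+1}] ⇒ (1 − 1/3z)y_{n+1} = (1 + 2/3z)y_n
  Hence R(z) = (1 + 2/3z)/(1 − 1/3z).

Boundary: |R(x)|=1, x<0.
x=-0.47: |R|=0.5937
R=−1: 1+2/3x = −1+1/3x ⇒ -1/3x=2 ⇒ x=2/(-1/3)=-6.0000
Confirm numerically:
  x=-5.366: |R|=0.92422 <1
  x=-5.302: |R|=0.91592 <1
  x=-2.922: |R|=0.48024 <1
  x=-2.848: |R|=0.46101 <1
  x=-6.359: |R|=1.03836 >1
  x=-6.090: |R|=1.00990 >1
Stable set (-6.0000, 0).

(-6.0000,0); λ=-9 ⇒ h* = (6)/9 = 0.6667.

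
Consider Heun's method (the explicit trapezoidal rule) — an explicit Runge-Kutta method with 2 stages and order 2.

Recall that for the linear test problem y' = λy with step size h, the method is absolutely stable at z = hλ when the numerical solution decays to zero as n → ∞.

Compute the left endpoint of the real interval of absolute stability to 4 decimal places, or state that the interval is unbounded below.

With y'=λy (z=hλ):
  order 2, 2-stage ⇒ R(z)=1+z+z^2/2
  (e.g. R(-0.8)=0.52000, |R|=0.52000)

Need |R(x)|<1, x<0.
x=-0.8: |R|=0.5200
|R(-1.81)|=0.8281 |R(-0.94)|=0.5018 |R(-0.9)|=0.5050
Bisect:
  x_lo=-2.8506 |R|=2.2124  x_hi=-0.2177 |R|=0.8060
  mid=-1.53416 |R|=0.64267 →hi
  mid=-2.19240 |R|=1.21091 →lo
  mid=-1.86328 |R|=0.87263 →hi
  mid=-2.02784 |R|=1.02823 →lo
  mid=-1.94556 |R|=0.94704 →hi
  mid=-1.98670 |R|=0.98679 →hi
  mid=-2.00727 |R|=1.00730 →lo
  mid=-1.99699 |R|=0.99699 →hi
  mid=-2.00213 |R|=1.00213 →lo
  ...
  [-2.00004,-1.99988] ⇒ x*=-2.0000
Interval (-2.0000, 0).

left endpoint -2.0000.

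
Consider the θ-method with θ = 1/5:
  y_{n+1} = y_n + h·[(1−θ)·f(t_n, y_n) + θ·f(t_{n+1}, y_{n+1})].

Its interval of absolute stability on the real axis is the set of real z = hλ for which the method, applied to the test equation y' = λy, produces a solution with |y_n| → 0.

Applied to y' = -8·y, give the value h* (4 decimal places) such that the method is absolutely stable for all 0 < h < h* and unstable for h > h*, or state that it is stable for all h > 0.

(-3.3333,0); λ=-8 ⇒ h* = (10/3)/8 = 0.4167.

On y'=λy, z=hλ:
  y_{n+1} = y_n + z·[4/5·y_n + 1/5·y_{n+1}] ⇒ (1 − 1/5z)y_{n+1} = (1 + 4/5z)y_n
  Hence R(z) = (1 + 4/5z)/(1 − 1/5z).

Need |R(x)|<1, x<0.
x=-1.06: |R|=0.1254
R=−1: 1+4/5x = −1+1/5x ⇒ -3/5x=2 ⇒ x=2/(-3/5)=-3.3333
Confirm numerically:
  x=-3.171: |R|=0.94040 <1
  x=-2.365: |R|=0.60557 <1
  x=-1.410: |R|=0.09984 <1
  x=-3.732: |R|=1.13697 >1
  x=-3.383: |R|=1.01777 >1
So |R|<1 on (-3.3333, 0).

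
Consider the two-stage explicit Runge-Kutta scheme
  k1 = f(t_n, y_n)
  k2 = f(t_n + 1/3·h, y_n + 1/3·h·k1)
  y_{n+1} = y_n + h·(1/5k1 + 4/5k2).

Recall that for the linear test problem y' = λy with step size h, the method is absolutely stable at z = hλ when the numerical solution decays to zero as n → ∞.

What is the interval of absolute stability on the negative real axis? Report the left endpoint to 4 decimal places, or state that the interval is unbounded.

With y'=λy (z=hλ):
  k1=λy_n ⇒ h·k1=z·y_n;  k2=λ(1+1/3z)y_n ⇒ h·k2=z(1+1/3z)y_n
  y_{n+1}/y_n = 1 + 1/5z + 4/5z(1+1/3z) = 1 + z + 4/15z²
  ⇒ R(z) = 1 + z + 4/15z².

Find x<0 with |R(x)|<1.
x=-1.27: |R|=0.1601
R=1: x+4/15x²=0 ⇒ x=−15/4=-3.7500; min R=1−1/(4·4/15)=0.0625>−1
Confirm numerically:
  x=-3.623: |R|=0.87730 <1
  x=-3.365: |R|=0.65453 <1
  x=-2.506: |R|=0.16868 <1
  x=-1.773: |R|=0.06527 <1
  x=-3.866: |R|=1.11959 >1
  x=-3.845: |R|=1.09741 >1
Stable set (-3.7500, 0).

(-3.7500, 0).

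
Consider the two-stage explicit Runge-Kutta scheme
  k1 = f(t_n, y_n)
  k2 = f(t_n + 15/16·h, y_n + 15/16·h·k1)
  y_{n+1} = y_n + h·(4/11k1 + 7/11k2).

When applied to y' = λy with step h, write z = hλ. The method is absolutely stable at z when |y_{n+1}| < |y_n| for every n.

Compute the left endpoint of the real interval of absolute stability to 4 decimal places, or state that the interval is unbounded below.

With y'=λy (z=hλ):
  k1=λy_n ⇒ h·k1=z·y_n;  k2=λ(1+15/16z)y_n ⇒ h·k2=z(1+15/16z)y_n
  y_{n+1}/y_n = 1 + 4/11z + 7/11z(1+15/16z) = 1 + z + 105/176z²
  so R(z) = 1 + z + 105/176z².

Need |R(x)|<1, x<0.
x=-0.76: |R|=0.5846
R=1: x+105/176x²=0 ⇒ x=−176/105=-1.6762; min R=1−1/(4·105/176)=0.5810>−1
Confirm numerically:
  x=-1.538: |R|=0.87320 <1
  x=-1.327: |R|=0.72355 <1
  x=-1.129: |R|=0.63144 <1
  x=-0.810: |R|=0.58142 <1
  x=-2.034: |R|=1.43419 >1
  x=-1.697: |R|=1.02107 >1
Interval (-1.6762, 0).

z* = -1.6762.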